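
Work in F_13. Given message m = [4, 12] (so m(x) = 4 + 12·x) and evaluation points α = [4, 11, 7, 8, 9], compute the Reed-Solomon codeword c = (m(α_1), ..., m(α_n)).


c = [0, 6, 10, 9, 8]

Message polynomial: m(x) = 4 + 12·x (mod 13).
For each evaluation point α_i, compute m(α_i) mod 13:
  α_1 = 4: Horner steps 12 → 0, so m(4) = 0.
  α_2 = 11: Horner steps 12 → 6, so m(11) = 6.
  α_3 = 7: Horner steps 12 → 10, so m(7) = 10.
  α_4 = 8: Horner steps 12 → 9, so m(8) = 9.
  α_5 = 9: Horner steps 12 → 8, so m(9) = 8.
Codeword c = [0, 6, 10, 9, 8] ∈ F_13^5.


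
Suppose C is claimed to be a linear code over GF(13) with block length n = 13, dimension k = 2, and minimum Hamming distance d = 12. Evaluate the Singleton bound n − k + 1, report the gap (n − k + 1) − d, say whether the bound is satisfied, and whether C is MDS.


Singleton RHS = n − k + 1 = 12, slack = 0, bound satisfied, MDS.

Singleton bound: d ≤ n − k + 1.
Here n = 13, k = 2, so n − k + 1 = 12.
Given d = 12, check d ≤ 12: YES.
Slack = (n − k + 1) − d = 0.
The code is MDS (slack = 0).
Description: the claimed parameters are [13, 2, 12]_13; such a code would be MDS (meets Singleton bound).


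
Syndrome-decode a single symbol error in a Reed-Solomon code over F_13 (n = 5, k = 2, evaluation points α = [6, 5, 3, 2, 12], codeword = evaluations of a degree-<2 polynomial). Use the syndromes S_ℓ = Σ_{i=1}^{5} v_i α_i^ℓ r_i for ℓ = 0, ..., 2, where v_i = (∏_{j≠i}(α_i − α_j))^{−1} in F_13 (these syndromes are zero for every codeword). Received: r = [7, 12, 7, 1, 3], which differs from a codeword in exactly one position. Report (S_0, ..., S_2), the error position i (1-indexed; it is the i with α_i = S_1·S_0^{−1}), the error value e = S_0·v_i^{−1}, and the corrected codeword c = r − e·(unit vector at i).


S = (1, 3, 9), error at position 3, error magnitude e = 11, c = [7, 12, 9, 1, 3].

Step 1: column multipliers v_i = (∏_{j≠i}(α_i − α_j))^{−1} mod 13.
  i = 1 (α = 6): (6−5)(6−3)(6−2)(6−12) = 1·3·4·(−6) = −72 ≡ 6, so v_1 = 6^{−1} = 11 (mod 13).
  i = 2 (α = 5): (5−6)(5−3)(5−2)(5−12) = (−1)·2·3·(−7) = 42 ≡ 3, so v_2 = 3^{−1} = 9 (mod 13).
  i = 3 (α = 3): (3−6)(3−5)(3−2)(3−12) = (−3)·(−2)·1·(−9) = −54 ≡ 11, so v_3 = 11^{−1} = 6 (mod 13).
  i = 4 (α = 2): (2−6)(2−5)(2−3)(2−12) = (−4)·(−3)·(−1)·(−10) = 120 ≡ 3, so v_4 = 3^{−1} = 9 (mod 13).
  i = 5 (α = 12): (12−6)(12−5)(12−3)(12−2) = 6·7·9·10 = 3780 ≡ 10, so v_5 = 10^{−1} = 4 (mod 13).
  v = [11, 9, 6, 9, 4].
Step 2: syndromes of r = [7, 12, 7, 1, 3] (all sums mod 13).
  S_0 = Σ v_i r_i = 11·7 + 9·12 + 6·7 + 9·1 + 4·3 = 248 ≡ 1.
  S_1 = Σ v_i α_i r_i = 11·6·7 + 9·5·12 + 6·3·7 + 9·2·1 + 4·12·3 = 1290 ≡ 3.
  α_i^2 mod 13 = [10, 12, 9, 4, 1].
  S_2 = Σ v_i α_i^2 r_i = 11·10·7 + 9·12·12 + 6·9·7 + 9·4·1 + 4·1·3 = 2492 ≡ 9.
  S = (1, 3, 9) ≠ 0, so r is not a codeword (an error is present).
Step 3: locate the error. For a single error e at position i, S_ℓ = v_i·e·α_i^ℓ, so α_err = S_1/S_0.
  S_0^{−1} = 1^{−1} = 1 (mod 13), so α_err = 3·1 = 3 ≡ 3 = α_3. Error position i = 3.
  Consistency check: S_2/S_1 = 9·9 = 81 ≡ 3 = α_err ✓ (single-error assumption holds).
Step 4: error magnitude e = S_0/v_3 = S_0·∏_{j≠3}(α_3 − α_j) = 1·11 = 11 ≡ 11 (mod 13).
Step 5: correct position 3: c_3 = r_3 − e = 7 − 11 ≡ 9 (mod 13). Hence c = [7, 12, 9, 1, 3].
  Check: interpolating c through the α_i gives m(x) = 11 + 8·x (degree < 2) with m(α_i) = c_i for every i, so c is indeed a codeword.


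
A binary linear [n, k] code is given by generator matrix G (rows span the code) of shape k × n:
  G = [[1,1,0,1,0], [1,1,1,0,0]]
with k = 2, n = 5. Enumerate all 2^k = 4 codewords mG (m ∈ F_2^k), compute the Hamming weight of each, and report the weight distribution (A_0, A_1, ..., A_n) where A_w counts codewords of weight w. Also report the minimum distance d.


Weight distribution: A_0 = 1, A_2 = 1, A_3 = 2. Minimum distance d = 2.

Enumerate all 2^2 = 4 messages m ∈ F_2^2.
For each, compute codeword c = mG in F_2^5, then tally its weight.
  m = 00 → c = 00000, weight = 0.
  m = 10 → c = 11010, weight = 3.
  m = 01 → c = 11100, weight = 3.
  m = 11 → c = 00110, weight = 2.
Tally weights:
  weight 0: 1 codewords.
  weight 2: 1 codewords.
  weight 3: 2 codewords.
Minimum distance d = smallest w > 0 with A_w > 0 = 2.
Sanity: Σ A_w = 4 = 2^2 = 4 ✓.


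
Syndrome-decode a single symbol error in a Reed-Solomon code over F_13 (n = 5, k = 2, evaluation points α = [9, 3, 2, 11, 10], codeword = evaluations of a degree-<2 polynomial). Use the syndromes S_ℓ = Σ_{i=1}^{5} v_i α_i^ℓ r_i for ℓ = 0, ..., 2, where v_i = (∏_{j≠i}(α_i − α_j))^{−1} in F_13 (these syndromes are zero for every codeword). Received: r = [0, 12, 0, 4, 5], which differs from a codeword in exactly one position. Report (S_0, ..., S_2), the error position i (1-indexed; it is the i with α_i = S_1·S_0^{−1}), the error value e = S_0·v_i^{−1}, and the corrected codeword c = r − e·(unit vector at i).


S = (12, 4, 10), error at position 1, error magnitude e = 7, c = [6, 12, 0, 4, 5].

Step 1: column multipliers v_i = (∏_{j≠i}(α_i − α_j))^{−1} mod 13.
  i = 1 (α = 9): (9−3)(9−2)(9−11)(9−10) = 6·7·(−2)·(−1) = 84 ≡ 6, so v_1 = 6^{−1} = 11 (mod 13).
  i = 2 (α = 3): (3−9)(3−2)(3−11)(3−10) = (−6)·1·(−8)·(−7) = −336 ≡ 2, so v_2 = 2^{−1} = 7 (mod 13).
  i = 3 (α = 2): (2−9)(2−3)(2−11)(2−10) = (−7)·(−1)·(−9)·(−8) = 504 ≡ 10, so v_3 = 10^{−1} = 4 (mod 13).
  i = 4 (α = 11): (11−9)(11−3)(11−2)(11−10) = 2·8·9·1 = 144 ≡ 1, so v_4 = 1^{−1} = 1 (mod 13).
  i = 5 (α = 10): (10−9)(10−3)(10−2)(10−11) = 1·7·8·(−1) = −56 ≡ 9, so v_5 = 9^{−1} = 3 (mod 13).
  v = [11, 7, 4, 1, 3].
Step 2: syndromes of r = [0, 12, 0, 4, 5] (all sums mod 13).
  S_0 = Σ v_i r_i = 11·0 + 7·12 + 4·0 + 1·4 + 3·5 = 103 ≡ 12.
  S_1 = Σ v_i α_i r_i = 11·9·0 + 7·3·12 + 4·2·0 + 1·11·4 + 3·10·5 = 446 ≡ 4.
  α_i^2 mod 13 = [3, 9, 4, 4, 9].
  S_2 = Σ v_i α_i^2 r_i = 11·3·0 + 7·9·12 + 4·4·0 + 1·4·4 + 3·9·5 = 907 ≡ 10.
  S = (12, 4, 10) ≠ 0, so r is not a codeword (an error is present).
Step 3: locate the error. For a single error e at position i, S_ℓ = v_i·e·α_i^ℓ, so α_err = S_1/S_0.
  S_0^{−1} = 12^{−1} = 12 (mod 13), so α_err = 4·12 = 48 ≡ 9 = α_1. Error position i = 1.
  Consistency check: S_2/S_1 = 10·10 = 100 ≡ 9 = α_err ✓ (single-error assumption holds).
Step 4: error magnitude e = S_0/v_1 = S_0·∏_{j≠1}(α_1 − α_j) = 12·6 = 72 ≡ 7 (mod 13).
Step 5: correct position 1: c_1 = r_1 − e = 0 − 7 ≡ 6 (mod 13). Hence c = [6, 12, 0, 4, 5].
  Check: interpolating c through the α_i gives m(x) = 2 + 12·x (degree < 2) with m(α_i) = c_i for every i, so c is indeed a codeword.


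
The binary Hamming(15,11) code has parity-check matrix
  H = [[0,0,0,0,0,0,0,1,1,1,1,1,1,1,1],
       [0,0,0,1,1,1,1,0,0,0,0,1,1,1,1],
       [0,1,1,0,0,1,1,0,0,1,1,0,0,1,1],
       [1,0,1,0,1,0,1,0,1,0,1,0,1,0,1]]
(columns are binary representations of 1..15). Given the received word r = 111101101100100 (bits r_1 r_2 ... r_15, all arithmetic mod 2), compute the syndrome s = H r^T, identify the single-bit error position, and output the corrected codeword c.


s = (1, 0, 1, 1)^T, error position = 11, corrected codeword c = 111101101110100

Compute s = H r^T mod 2 one row at a time:
  s_1 = 0 + 1 + 1 + 0 + 0 + 1 + 0 + 0 = 3 ≡ 1 (mod 2).
  s_2 = 1 + 0 + 1 + 1 + 0 + 1 + 0 + 0 = 4 ≡ 0 (mod 2).
  s_3 = 1 + 1 + 1 + 1 + 1 + 0 + 0 + 0 = 5 ≡ 1 (mod 2).
  s_4 = 1 + 1 + 0 + 1 + 1 + 0 + 1 + 0 = 5 ≡ 1 (mod 2).
s = (1, 0, 1, 1)^T — this equals column 11 of H (binary 1011), so error is at position 11.
Correct: flip bit 11 of r = 111101101100100 to get c = 111101101110100.


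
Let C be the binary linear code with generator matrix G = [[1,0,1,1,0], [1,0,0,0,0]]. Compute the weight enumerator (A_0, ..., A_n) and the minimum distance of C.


Weight distribution: A_0 = 1, A_1 = 1, A_2 = 1, A_3 = 1. Minimum distance d = 1.

Enumerate all 2^2 = 4 messages m ∈ F_2^2.
For each, compute codeword c = mG in F_2^5, then tally its weight.
  m = 00 → c = 00000, weight = 0.
  m = 10 → c = 10110, weight = 3.
  m = 01 → c = 10000, weight = 1.
  m = 11 → c = 00110, weight = 2.
Tally weights:
  weight 0: 1 codewords.
  weight 1: 1 codewords.
  weight 2: 1 codewords.
  weight 3: 1 codewords.
Minimum distance d = smallest w > 0 with A_w > 0 = 1.
Sanity: Σ A_w = 4 = 2^2 = 4 ✓.


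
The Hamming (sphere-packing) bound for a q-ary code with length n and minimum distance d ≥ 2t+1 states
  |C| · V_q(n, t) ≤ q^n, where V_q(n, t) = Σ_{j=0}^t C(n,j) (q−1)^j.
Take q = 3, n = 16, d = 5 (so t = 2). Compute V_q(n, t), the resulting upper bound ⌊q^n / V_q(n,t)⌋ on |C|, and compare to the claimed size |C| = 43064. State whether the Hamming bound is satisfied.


V_q(n, t) = 513, q^n = 43046721, Hamming bound = 83911, |C| = 43064 ≤ bound (satisfied).

Step 1: Compute V_q(n, t) = Σ_{j=0}^2 C(n, j) (q−1)^j.
  j = 0: C(16,0)·(2)^0 = 1·1 = 1.
  j = 1: C(16,1)·(2)^1 = 16·2 = 32.
  j = 2: C(16,2)·(2)^2 = 120·4 = 480.
  V_q(n, t) = 1 + 32 + 480 = 513.
Step 2: q^n = 3^16 = 43046721.
Step 3: Hamming bound ⌊q^n / V_q(n,t)⌋ = ⌊43046721/513⌋ = 83911.
Step 4: Compare |C| = 43064 to 83911: satisfied.
The claimed |C| lies below the Hamming bound.


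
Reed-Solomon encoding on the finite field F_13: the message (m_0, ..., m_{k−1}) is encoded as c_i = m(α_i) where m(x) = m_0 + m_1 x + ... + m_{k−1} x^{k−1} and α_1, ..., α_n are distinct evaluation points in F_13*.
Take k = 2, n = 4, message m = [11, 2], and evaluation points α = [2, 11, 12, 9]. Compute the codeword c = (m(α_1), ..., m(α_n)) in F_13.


c = [2, 7, 9, 3]

Message polynomial: m(x) = 11 + 2·x (mod 13).
For each evaluation point α_i, compute m(α_i) mod 13:
  α_1 = 2: Horner steps 2 → 2, so m(2) = 2.
  α_2 = 11: Horner steps 2 → 7, so m(11) = 7.
  α_3 = 12: Horner steps 2 → 9, so m(12) = 9.
  α_4 = 9: Horner steps 2 → 3, so m(9) = 3.
Codeword c = [2, 7, 9, 3] ∈ F_13^4.


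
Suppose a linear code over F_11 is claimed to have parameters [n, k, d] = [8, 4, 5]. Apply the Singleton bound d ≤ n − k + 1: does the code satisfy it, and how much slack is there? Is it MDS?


Singleton RHS = n − k + 1 = 5, slack = 0, bound satisfied, MDS.

Singleton bound: d ≤ n − k + 1.
Here n = 8, k = 4, so n − k + 1 = 5.
Given d = 5, check d ≤ 5: YES.
Slack = (n − k + 1) − d = 0.
The code is MDS (slack = 0).
Description: the claimed parameters are [8, 4, 5]_11; such a code would be MDS (meets Singleton bound).


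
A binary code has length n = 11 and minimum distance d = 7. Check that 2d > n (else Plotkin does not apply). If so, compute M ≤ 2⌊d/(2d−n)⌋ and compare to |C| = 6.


Plotkin bound M ≤ 4; given |C| = 6 > bound (violated).

Check applicability: 2d = 14, n = 11.
2d − n = 3 > 0, so Plotkin applies.
Compute d/(2d−n) = 7/3 ≈ 2.3333.
⌊d/(2d−n)⌋ = 2.
Plotkin bound: M ≤ 2·2 = 4.
Given |C| = 6, check: VIOLATED.
This |C| is above the Plotkin bound, so no binary code with n = 11, d = 7 and 6 codewords exists.


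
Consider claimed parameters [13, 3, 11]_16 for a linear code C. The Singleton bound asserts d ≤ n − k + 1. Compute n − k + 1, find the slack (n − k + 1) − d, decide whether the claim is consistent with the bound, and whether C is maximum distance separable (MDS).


Singleton RHS = n − k + 1 = 11, slack = 0, bound satisfied, MDS.

Singleton bound: d ≤ n − k + 1.
Here n = 13, k = 3, so n − k + 1 = 11.
Given d = 11, check d ≤ 11: YES.
Slack = (n − k + 1) − d = 0.
The code is MDS (slack = 0).
Description: the claimed parameters are [13, 3, 11]_16; such a code would be MDS (meets Singleton bound).


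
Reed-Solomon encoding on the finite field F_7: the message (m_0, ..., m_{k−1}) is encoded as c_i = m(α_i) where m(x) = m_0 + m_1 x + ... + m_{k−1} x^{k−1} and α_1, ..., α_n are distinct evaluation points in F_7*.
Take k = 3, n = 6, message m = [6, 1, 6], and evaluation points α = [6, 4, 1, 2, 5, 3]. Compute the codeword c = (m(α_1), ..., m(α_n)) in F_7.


c = [4, 1, 6, 4, 0, 0]

Message polynomial: m(x) = 6 + 1·x + 6·x^2 (mod 7).
For each evaluation point α_i, compute m(α_i) mod 7:
  α_1 = 6: Horner steps 6 → 2 → 4, so m(6) = 4.
  α_2 = 4: Horner steps 6 → 4 → 1, so m(4) = 1.
  α_3 = 1: Horner steps 6 → 0 → 6, so m(1) = 6.
  α_4 = 2: Horner steps 6 → 6 → 4, so m(2) = 4.
  α_5 = 5: Horner steps 6 → 3 → 0, so m(5) = 0.
  α_6 = 3: Horner steps 6 → 5 → 0, so m(3) = 0.
Codeword c = [4, 1, 6, 4, 0, 0] ∈ F_7^6.


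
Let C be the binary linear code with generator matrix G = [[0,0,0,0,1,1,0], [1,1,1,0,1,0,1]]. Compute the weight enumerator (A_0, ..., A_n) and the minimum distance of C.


Weight distribution: A_0 = 1, A_2 = 1, A_5 = 2. Minimum distance d = 2.

Enumerate all 2^2 = 4 messages m ∈ F_2^2.
For each, compute codeword c = mG in F_2^7, then tally its weight.
  m = 00 → c = 0000000, weight = 0.
  m = 10 → c = 0000110, weight = 2.
  m = 01 → c = 1110101, weight = 5.
  m = 11 → c = 1110011, weight = 5.
Tally weights:
  weight 0: 1 codewords.
  weight 2: 1 codewords.
  weight 5: 2 codewords.
Minimum distance d = smallest w > 0 with A_w > 0 = 2.
Sanity: Σ A_w = 4 = 2^2 = 4 ✓.


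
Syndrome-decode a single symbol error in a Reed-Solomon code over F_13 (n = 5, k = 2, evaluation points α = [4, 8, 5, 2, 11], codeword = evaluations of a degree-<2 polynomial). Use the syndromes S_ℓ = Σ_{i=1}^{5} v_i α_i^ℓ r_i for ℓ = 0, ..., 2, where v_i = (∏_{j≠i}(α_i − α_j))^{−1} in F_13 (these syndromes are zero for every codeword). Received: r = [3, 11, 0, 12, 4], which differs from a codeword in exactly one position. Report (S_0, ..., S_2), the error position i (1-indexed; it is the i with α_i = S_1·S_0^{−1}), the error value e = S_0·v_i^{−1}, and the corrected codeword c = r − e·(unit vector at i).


S = (4, 7, 9), error at position 3, error magnitude e = 8, c = [3, 11, 5, 12, 4].

Step 1: column multipliers v_i = (∏_{j≠i}(α_i − α_j))^{−1} mod 13.
  i = 1 (α = 4): (4−8)(4−5)(4−2)(4−11) = (−4)·(−1)·2·(−7) = −56 ≡ 9, so v_1 = 9^{−1} = 3 (mod 13).
  i = 2 (α = 8): (8−4)(8−5)(8−2)(8−11) = 4·3·6·(−3) = −216 ≡ 5, so v_2 = 5^{−1} = 8 (mod 13).
  i = 3 (α = 5): (5−4)(5−8)(5−2)(5−11) = 1·(−3)·3·(−6) = 54 ≡ 2, so v_3 = 2^{−1} = 7 (mod 13).
  i = 4 (α = 2): (2−4)(2−8)(2−5)(2−11) = (−2)·(−6)·(−3)·(−9) = 324 ≡ 12, so v_4 = 12^{−1} = 12 (mod 13).
  i = 5 (α = 11): (11−4)(11−8)(11−5)(11−2) = 7·3·6·9 = 1134 ≡ 3, so v_5 = 3^{−1} = 9 (mod 13).
  v = [3, 8, 7, 12, 9].
Step 2: syndromes of r = [3, 11, 0, 12, 4] (all sums mod 13).
  S_0 = Σ v_i r_i = 3·3 + 8·11 + 7·0 + 12·12 + 9·4 = 277 ≡ 4.
  S_1 = Σ v_i α_i r_i = 3·4·3 + 8·8·11 + 7·5·0 + 12·2·12 + 9·11·4 = 1424 ≡ 7.
  α_i^2 mod 13 = [3, 12, 12, 4, 4].
  S_2 = Σ v_i α_i^2 r_i = 3·3·3 + 8·12·11 + 7·12·0 + 12·4·12 + 9·4·4 = 1803 ≡ 9.
  S = (4, 7, 9) ≠ 0, so r is not a codeword (an error is present).
Step 3: locate the error. For a single error e at position i, S_ℓ = v_i·e·α_i^ℓ, so α_err = S_1/S_0.
  S_0^{−1} = 4^{−1} = 10 (mod 13), so α_err = 7·10 = 70 ≡ 5 = α_3. Error position i = 3.
  Consistency check: S_2/S_1 = 9·2 = 18 ≡ 5 = α_err ✓ (single-error assumption holds).
Step 4: error magnitude e = S_0/v_3 = S_0·∏_{j≠3}(α_3 − α_j) = 4·2 = 8 ≡ 8 (mod 13).
Step 5: correct position 3: c_3 = r_3 − e = 0 − 8 ≡ 5 (mod 13). Hence c = [3, 11, 5, 12, 4].
  Check: interpolating c through the α_i gives m(x) = 8 + 2·x (degree < 2) with m(α_i) = c_i for every i, so c is indeed a codeword.


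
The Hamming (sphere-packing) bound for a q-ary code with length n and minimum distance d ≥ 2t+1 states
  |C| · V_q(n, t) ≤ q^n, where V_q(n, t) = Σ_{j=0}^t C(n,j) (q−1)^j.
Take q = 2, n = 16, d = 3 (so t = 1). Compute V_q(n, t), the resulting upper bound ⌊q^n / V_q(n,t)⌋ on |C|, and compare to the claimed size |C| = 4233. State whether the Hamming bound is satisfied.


V_q(n, t) = 17, q^n = 65536, Hamming bound = 3855, |C| = 4233 > bound (violated).

Step 1: Compute V_q(n, t) = Σ_{j=0}^1 C(n, j) (q−1)^j.
  j = 0: C(16,0)·(1)^0 = 1·1 = 1.
  j = 1: C(16,1)·(1)^1 = 16·1 = 16.
  V_q(n, t) = 1 + 16 = 17.
Step 2: q^n = 2^16 = 65536.
Step 3: Hamming bound ⌊q^n / V_q(n,t)⌋ = ⌊65536/17⌋ = 3855.
Step 4: Compare |C| = 4233 to 3855: violated.
The claimed |C| lies above the Hamming bound, so no 2-ary code of length 16 with d ≥ 3 can have 4233 codewords.


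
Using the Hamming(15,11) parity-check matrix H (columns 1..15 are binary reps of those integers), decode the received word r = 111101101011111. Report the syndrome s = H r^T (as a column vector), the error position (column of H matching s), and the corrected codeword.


s = (0, 1, 1, 1)^T, error position = 7, corrected codeword c = 111101001011111

Compute s = H r^T mod 2 one row at a time:
  s_1 = 0 + 1 + 0 + 1 + 1 + 1 + 1 + 1 = 6 ≡ 0 (mod 2).
  s_2 = 1 + 0 + 1 + 1 + 1 + 1 + 1 + 1 = 7 ≡ 1 (mod 2).
  s_3 = 1 + 1 + 1 + 1 + 0 + 1 + 1 + 1 = 7 ≡ 1 (mod 2).
  s_4 = 1 + 1 + 0 + 1 + 1 + 1 + 1 + 1 = 7 ≡ 1 (mod 2).
s = (0, 1, 1, 1)^T — this equals column 7 of H (binary 0111), so error is at position 7.
Correct: flip bit 7 of r = 111101101011111 to get c = 111101001011111.


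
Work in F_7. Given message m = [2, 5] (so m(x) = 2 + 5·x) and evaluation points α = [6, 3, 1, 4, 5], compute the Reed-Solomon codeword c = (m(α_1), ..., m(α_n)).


c = [4, 3, 0, 1, 6]

Message polynomial: m(x) = 2 + 5·x (mod 7).
For each evaluation point α_i, compute m(α_i) mod 7:
  α_1 = 6: Horner steps 5 → 4, so m(6) = 4.
  α_2 = 3: Horner steps 5 → 3, so m(3) = 3.
  α_3 = 1: Horner steps 5 → 0, so m(1) = 0.
  α_4 = 4: Horner steps 5 → 1, so m(4) = 1.
  α_5 = 5: Horner steps 5 → 6, so m(5) = 6.
Codeword c = [4, 3, 0, 1, 6] ∈ F_7^5.


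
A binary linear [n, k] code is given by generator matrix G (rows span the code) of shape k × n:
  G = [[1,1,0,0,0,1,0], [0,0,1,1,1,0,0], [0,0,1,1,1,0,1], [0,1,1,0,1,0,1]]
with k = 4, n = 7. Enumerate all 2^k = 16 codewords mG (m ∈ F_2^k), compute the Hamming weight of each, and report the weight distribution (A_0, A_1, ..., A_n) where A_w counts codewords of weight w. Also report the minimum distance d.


Weight distribution: A_0 = 1, A_1 = 1, A_2 = 1, A_3 = 5, A_4 = 5, A_5 = 1, A_6 = 1, A_7 = 1. Minimum distance d = 1.

Enumerate all 2^4 = 16 messages m ∈ F_2^4.
For each, compute codeword c = mG in F_2^7, then tally its weight.
  m = 0000 → c = 0000000, weight = 0.
  m = 1000 → c = 1100010, weight = 3.
  m = 0100 → c = 0011100, weight = 3.
  m = 1100 → c = 1111110, weight = 6.
  m = 0010 → c = 0011101, weight = 4.
  m = 1010 → c = 1111111, weight = 7.
  m = 0110 → c = 0000001, weight = 1.
  m = 1110 → c = 1100011, weight = 4.
  m = 0001 → c = 0110101, weight = 4.
  m = 1001 → c = 1010111, weight = 5.
  m = 0101 → c = 0101001, weight = 3.
  m = 1101 → c = 1001011, weight = 4.
  m = 0011 → c = 0101000, weight = 2.
  m = 1011 → c = 1001010, weight = 3.
  m = 0111 → c = 0110100, weight = 3.
  m = 1111 → c = 1010110, weight = 4.
Tally weights:
  weight 0: 1 codewords.
  weight 1: 1 codewords.
  weight 2: 1 codewords.
  weight 3: 5 codewords.
  weight 4: 5 codewords.
  weight 5: 1 codewords.
  weight 6: 1 codewords.
  weight 7: 1 codewords.
Minimum distance d = smallest w > 0 with A_w > 0 = 1.
Sanity: Σ A_w = 16 = 2^4 = 16 ✓.


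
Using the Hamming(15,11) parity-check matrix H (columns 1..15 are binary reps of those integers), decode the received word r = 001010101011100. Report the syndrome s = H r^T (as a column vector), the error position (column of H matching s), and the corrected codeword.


s = (0, 0, 1, 0)^T, error position = 2, corrected codeword c = 011010101011100

Compute s = H r^T mod 2 one row at a time:
  s_1 = 0 + 1 + 0 + 1 + 1 + 1 + 0 + 0 = 4 ≡ 0 (mod 2).
  s_2 = 0 + 1 + 0 + 1 + 1 + 1 + 0 + 0 = 4 ≡ 0 (mod 2).
  s_3 = 0 + 1 + 0 + 1 + 0 + 1 + 0 + 0 = 3 ≡ 1 (mod 2).
  s_4 = 0 + 1 + 1 + 1 + 1 + 1 + 1 + 0 = 6 ≡ 0 (mod 2).
s = (0, 0, 1, 0)^T — this equals column 2 of H (binary 0010), so error is at position 2.
Correct: flip bit 2 of r = 001010101011100 to get c = 011010101011100.


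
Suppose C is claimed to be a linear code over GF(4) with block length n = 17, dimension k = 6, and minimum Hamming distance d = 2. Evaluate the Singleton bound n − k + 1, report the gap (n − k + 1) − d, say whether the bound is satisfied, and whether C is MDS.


Singleton RHS = n − k + 1 = 12, slack = 10, bound satisfied, not MDS.

Singleton bound: d ≤ n − k + 1.
Here n = 17, k = 6, so n − k + 1 = 12.
Given d = 2, check d ≤ 12: YES.
Slack = (n − k + 1) − d = 10.
The code is NOT MDS (slack = 10 > 0).
Description: the claimed parameters are [17, 6, 2]_4; such a code would be non-MDS.


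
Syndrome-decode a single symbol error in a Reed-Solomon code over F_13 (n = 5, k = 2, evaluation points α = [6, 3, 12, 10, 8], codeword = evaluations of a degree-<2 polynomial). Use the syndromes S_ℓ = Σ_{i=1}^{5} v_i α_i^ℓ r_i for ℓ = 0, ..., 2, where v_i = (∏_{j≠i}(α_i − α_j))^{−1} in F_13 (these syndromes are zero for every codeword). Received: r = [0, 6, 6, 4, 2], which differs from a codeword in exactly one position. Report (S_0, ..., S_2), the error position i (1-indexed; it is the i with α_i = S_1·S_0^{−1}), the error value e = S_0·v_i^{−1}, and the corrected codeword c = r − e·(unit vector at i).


S = (1, 3, 9), error at position 2, error magnitude e = 9, c = [0, 10, 6, 4, 2].

Step 1: column multipliers v_i = (∏_{j≠i}(α_i − α_j))^{−1} mod 13.
  i = 1 (α = 6): (6−3)(6−12)(6−10)(6−8) = 3·(−6)·(−4)·(−2) = −144 ≡ 12, so v_1 = 12^{−1} = 12 (mod 13).
  i = 2 (α = 3): (3−6)(3−12)(3−10)(3−8) = (−3)·(−9)·(−7)·(−5) = 945 ≡ 9, so v_2 = 9^{−1} = 3 (mod 13).
  i = 3 (α = 12): (12−6)(12−3)(12−10)(12−8) = 6·9·2·4 = 432 ≡ 3, so v_3 = 3^{−1} = 9 (mod 13).
  i = 4 (α = 10): (10−6)(10−3)(10−12)(10−8) = 4·7·(−2)·2 = −112 ≡ 5, so v_4 = 5^{−1} = 8 (mod 13).
  i = 5 (α = 8): (8−6)(8−3)(8−12)(8−10) = 2·5·(−4)·(−2) = 80 ≡ 2, so v_5 = 2^{−1} = 7 (mod 13).
  v = [12, 3, 9, 8, 7].
Step 2: syndromes of r = [0, 6, 6, 4, 2] (all sums mod 13).
  S_0 = Σ v_i r_i = 12·0 + 3·6 + 9·6 + 8·4 + 7·2 = 118 ≡ 1.
  S_1 = Σ v_i α_i r_i = 12·6·0 + 3·3·6 + 9·12·6 + 8·10·4 + 7·8·2 = 1134 ≡ 3.
  α_i^2 mod 13 = [10, 9, 1, 9, 12].
  S_2 = Σ v_i α_i^2 r_i = 12·10·0 + 3·9·6 + 9·1·6 + 8·9·4 + 7·12·2 = 672 ≡ 9.
  S = (1, 3, 9) ≠ 0, so r is not a codeword (an error is present).
Step 3: locate the error. For a single error e at position i, S_ℓ = v_i·e·α_i^ℓ, so α_err = S_1/S_0.
  S_0^{−1} = 1^{−1} = 1 (mod 13), so α_err = 3·1 = 3 ≡ 3 = α_2. Error position i = 2.
  Consistency check: S_2/S_1 = 9·9 = 81 ≡ 3 = α_err ✓ (single-error assumption holds).
Step 4: error magnitude e = S_0/v_2 = S_0·∏_{j≠2}(α_2 − α_j) = 1·9 = 9 ≡ 9 (mod 13).
Step 5: correct position 2: c_2 = r_2 − e = 6 − 9 ≡ 10 (mod 13). Hence c = [0, 10, 6, 4, 2].
  Check: interpolating c through the α_i gives m(x) = 7 + 1·x (degree < 2) with m(α_i) = c_i for every i, so c is indeed a codeword.


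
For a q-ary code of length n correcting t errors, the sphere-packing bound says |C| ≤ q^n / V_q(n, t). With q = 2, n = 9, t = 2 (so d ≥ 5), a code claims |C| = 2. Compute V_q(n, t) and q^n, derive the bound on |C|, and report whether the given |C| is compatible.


V_q(n, t) = 46, q^n = 512, Hamming bound = 11, |C| = 2 ≤ bound (satisfied).

Step 1: Compute V_q(n, t) = Σ_{j=0}^2 C(n, j) (q−1)^j.
  j = 0: C(9,0)·(1)^0 = 1·1 = 1.
  j = 1: C(9,1)·(1)^1 = 9·1 = 9.
  j = 2: C(9,2)·(1)^2 = 36·1 = 36.
  V_q(n, t) = 1 + 9 + 36 = 46.
Step 2: q^n = 2^9 = 512.
Step 3: Hamming bound ⌊q^n / V_q(n,t)⌋ = ⌊512/46⌋ = 11.
Step 4: Compare |C| = 2 to 11: satisfied.
The claimed |C| lies below the Hamming bound.


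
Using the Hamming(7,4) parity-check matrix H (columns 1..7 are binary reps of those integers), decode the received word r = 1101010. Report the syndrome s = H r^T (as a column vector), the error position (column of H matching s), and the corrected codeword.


s = (0, 0, 1)^T, error position = 1, corrected codeword c = 0101010

Compute s = H r^T mod 2 one row at a time:
  s_1 = 1 + 0 + 1 + 0 = 2 ≡ 0 (mod 2).
  s_2 = 1 + 0 + 1 + 0 = 2 ≡ 0 (mod 2).
  s_3 = 1 + 0 + 0 + 0 = 1 ≡ 1 (mod 2).
s = (0, 0, 1)^T — this equals column 1 of H (binary 001), so error is at position 1.
Correct: flip bit 1 of r = 1101010 to get c = 0101010.


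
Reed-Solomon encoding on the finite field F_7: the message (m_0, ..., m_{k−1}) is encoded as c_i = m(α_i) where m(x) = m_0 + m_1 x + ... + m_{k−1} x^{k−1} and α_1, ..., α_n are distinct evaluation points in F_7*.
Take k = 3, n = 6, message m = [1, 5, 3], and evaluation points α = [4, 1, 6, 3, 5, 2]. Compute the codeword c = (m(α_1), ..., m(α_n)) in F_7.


c = [6, 2, 6, 1, 3, 2]

Message polynomial: m(x) = 1 + 5·x + 3·x^2 (mod 7).
For each evaluation point α_i, compute m(α_i) mod 7:
  α_1 = 4: Horner steps 3 → 3 → 6, so m(4) = 6.
  α_2 = 1: Horner steps 3 → 1 → 2, so m(1) = 2.
  α_3 = 6: Horner steps 3 → 2 → 6, so m(6) = 6.
  α_4 = 3: Horner steps 3 → 0 → 1, so m(3) = 1.
  α_5 = 5: Horner steps 3 → 6 → 3, so m(5) = 3.
  α_6 = 2: Horner steps 3 → 4 → 2, so m(2) = 2.
Codeword c = [6, 2, 6, 1, 3, 2] ∈ F_7^6.


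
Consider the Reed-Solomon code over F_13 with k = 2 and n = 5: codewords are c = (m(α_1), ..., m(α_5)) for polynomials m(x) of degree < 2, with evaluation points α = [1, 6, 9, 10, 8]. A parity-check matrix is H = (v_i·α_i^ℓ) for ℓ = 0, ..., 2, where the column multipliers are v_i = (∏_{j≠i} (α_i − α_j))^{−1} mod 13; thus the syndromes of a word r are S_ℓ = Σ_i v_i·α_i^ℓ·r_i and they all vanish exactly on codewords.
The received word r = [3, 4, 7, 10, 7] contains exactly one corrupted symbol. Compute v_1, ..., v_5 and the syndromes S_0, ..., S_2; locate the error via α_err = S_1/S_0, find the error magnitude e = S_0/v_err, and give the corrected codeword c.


S = (9, 3, 1), error at position 3, error magnitude e = 5, c = [3, 4, 2, 10, 7].

Step 1: column multipliers v_i = (∏_{j≠i}(α_i − α_j))^{−1} mod 13.
  i = 1 (α = 1): (1−6)(1−9)(1−10)(1−8) = (−5)·(−8)·(−9)·(−7) = 2520 ≡ 11, so v_1 = 11^{−1} = 6 (mod 13).
  i = 2 (α = 6): (6−1)(6−9)(6−10)(6−8) = 5·(−3)·(−4)·(−2) = −120 ≡ 10, so v_2 = 10^{−1} = 4 (mod 13).
  i = 3 (α = 9): (9−1)(9−6)(9−10)(9−8) = 8·3·(−1)·1 = −24 ≡ 2, so v_3 = 2^{−1} = 7 (mod 13).
  i = 4 (α = 10): (10−1)(10−6)(10−9)(10−8) = 9·4·1·2 = 72 ≡ 7, so v_4 = 7^{−1} = 2 (mod 13).
  i = 5 (α = 8): (8−1)(8−6)(8−9)(8−10) = 7·2·(−1)·(−2) = 28 ≡ 2, so v_5 = 2^{−1} = 7 (mod 13).
  v = [6, 4, 7, 2, 7].
Step 2: syndromes of r = [3, 4, 7, 10, 7] (all sums mod 13).
  S_0 = Σ v_i r_i = 6·3 + 4·4 + 7·7 + 2·10 + 7·7 = 152 ≡ 9.
  S_1 = Σ v_i α_i r_i = 6·1·3 + 4·6·4 + 7·9·7 + 2·10·10 + 7·8·7 = 1147 ≡ 3.
  α_i^2 mod 13 = [1, 10, 3, 9, 12].
  S_2 = Σ v_i α_i^2 r_i = 6·1·3 + 4·10·4 + 7·3·7 + 2·9·10 + 7·12·7 = 1093 ≡ 1.
  S = (9, 3, 1) ≠ 0, so r is not a codeword (an error is present).
Step 3: locate the error. For a single error e at position i, S_ℓ = v_i·e·α_i^ℓ, so α_err = S_1/S_0.
  S_0^{−1} = 9^{−1} = 3 (mod 13), so α_err = 3·3 = 9 ≡ 9 = α_3. Error position i = 3.
  Consistency check: S_2/S_1 = 1·9 = 9 ≡ 9 = α_err ✓ (single-error assumption holds).
Step 4: error magnitude e = S_0/v_3 = S_0·∏_{j≠3}(α_3 − α_j) = 9·2 = 18 ≡ 5 (mod 13).
Step 5: correct position 3: c_3 = r_3 − e = 7 − 5 ≡ 2 (mod 13). Hence c = [3, 4, 2, 10, 7].
  Check: interpolating c through the α_i gives m(x) = 8 + 8·x (degree < 2) with m(α_i) = c_i for every i, so c is indeed a codeword.


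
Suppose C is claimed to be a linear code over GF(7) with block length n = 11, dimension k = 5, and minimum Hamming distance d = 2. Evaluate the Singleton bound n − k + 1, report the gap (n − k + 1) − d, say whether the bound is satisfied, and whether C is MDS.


Singleton RHS = n − k + 1 = 7, slack = 5, bound satisfied, not MDS.

Singleton bound: d ≤ n − k + 1.
Here n = 11, k = 5, so n − k + 1 = 7.
Given d = 2, check d ≤ 7: YES.
Slack = (n − k + 1) − d = 5.
The code is NOT MDS (slack = 5 > 0).
Description: the claimed parameters are [11, 5, 2]_7; such a code would be non-MDS.


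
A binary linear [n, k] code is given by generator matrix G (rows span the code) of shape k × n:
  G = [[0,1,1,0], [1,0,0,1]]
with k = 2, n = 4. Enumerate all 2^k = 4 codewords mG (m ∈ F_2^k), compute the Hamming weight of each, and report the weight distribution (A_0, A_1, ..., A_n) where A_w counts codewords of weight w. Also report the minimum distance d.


Weight distribution: A_0 = 1, A_2 = 2, A_4 = 1. Minimum distance d = 2.

Enumerate all 2^2 = 4 messages m ∈ F_2^2.
For each, compute codeword c = mG in F_2^4, then tally its weight.
  m = 00 → c = 0000, weight = 0.
  m = 10 → c = 0110, weight = 2.
  m = 01 → c = 1001, weight = 2.
  m = 11 → c = 1111, weight = 4.
Tally weights:
  weight 0: 1 codewords.
  weight 2: 2 codewords.
  weight 4: 1 codewords.
Minimum distance d = smallest w > 0 with A_w > 0 = 2.
Sanity: Σ A_w = 4 = 2^2 = 4 ✓.


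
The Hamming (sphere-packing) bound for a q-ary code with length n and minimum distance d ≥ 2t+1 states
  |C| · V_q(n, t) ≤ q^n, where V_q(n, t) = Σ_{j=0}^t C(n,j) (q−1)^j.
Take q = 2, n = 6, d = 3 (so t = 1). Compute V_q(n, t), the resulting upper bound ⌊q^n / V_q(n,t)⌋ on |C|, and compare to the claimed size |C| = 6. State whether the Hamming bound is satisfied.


V_q(n, t) = 7, q^n = 64, Hamming bound = 9, |C| = 6 ≤ bound (satisfied).

Step 1: Compute V_q(n, t) = Σ_{j=0}^1 C(n, j) (q−1)^j.
  j = 0: C(6,0)·(1)^0 = 1·1 = 1.
  j = 1: C(6,1)·(1)^1 = 6·1 = 6.
  V_q(n, t) = 1 + 6 = 7.
Step 2: q^n = 2^6 = 64.
Step 3: Hamming bound ⌊q^n / V_q(n,t)⌋ = ⌊64/7⌋ = 9.
Step 4: Compare |C| = 6 to 9: satisfied.
The claimed |C| lies below the Hamming bound.


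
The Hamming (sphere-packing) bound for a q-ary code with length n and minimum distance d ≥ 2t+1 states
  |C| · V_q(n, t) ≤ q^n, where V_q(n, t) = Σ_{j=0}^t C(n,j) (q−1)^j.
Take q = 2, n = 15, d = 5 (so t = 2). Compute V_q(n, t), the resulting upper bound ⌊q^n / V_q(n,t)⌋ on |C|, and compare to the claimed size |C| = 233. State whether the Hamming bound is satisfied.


V_q(n, t) = 121, q^n = 32768, Hamming bound = 270, |C| = 233 ≤ bound (satisfied).

Step 1: Compute V_q(n, t) = Σ_{j=0}^2 C(n, j) (q−1)^j.
  j = 0: C(15,0)·(1)^0 = 1·1 = 1.
  j = 1: C(15,1)·(1)^1 = 15·1 = 15.
  j = 2: C(15,2)·(1)^2 = 105·1 = 105.
  V_q(n, t) = 1 + 15 + 105 = 121.
Step 2: q^n = 2^15 = 32768.
Step 3: Hamming bound ⌊q^n / V_q(n,t)⌋ = ⌊32768/121⌋ = 270.
Step 4: Compare |C| = 233 to 270: satisfied.
The claimed |C| lies below the Hamming bound.


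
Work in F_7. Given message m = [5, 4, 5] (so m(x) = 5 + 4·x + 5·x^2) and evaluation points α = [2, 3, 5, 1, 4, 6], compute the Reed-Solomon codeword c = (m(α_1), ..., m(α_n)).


c = [5, 6, 3, 0, 3, 6]

Message polynomial: m(x) = 5 + 4·x + 5·x^2 (mod 7).
For each evaluation point α_i, compute m(α_i) mod 7:
  α_1 = 2: Horner steps 5 → 0 → 5, so m(2) = 5.
  α_2 = 3: Horner steps 5 → 5 → 6, so m(3) = 6.
  α_3 = 5: Horner steps 5 → 1 → 3, so m(5) = 3.
  α_4 = 1: Horner steps 5 → 2 → 0, so m(1) = 0.
  α_5 = 4: Horner steps 5 → 3 → 3, so m(4) = 3.
  α_6 = 6: Horner steps 5 → 6 → 6, so m(6) = 6.
Codeword c = [5, 6, 3, 0, 3, 6] ∈ F_7^6.


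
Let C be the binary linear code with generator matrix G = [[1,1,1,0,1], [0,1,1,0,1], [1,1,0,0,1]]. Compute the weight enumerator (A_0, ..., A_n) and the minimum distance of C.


Weight distribution: A_0 = 1, A_1 = 2, A_2 = 2, A_3 = 2, A_4 = 1. Minimum distance d = 1.

Enumerate all 2^3 = 8 messages m ∈ F_2^3.
For each, compute codeword c = mG in F_2^5, then tally its weight.
  m = 000 → c = 00000, weight = 0.
  m = 100 → c = 11101, weight = 4.
  m = 010 → c = 01101, weight = 3.
  m = 110 → c = 10000, weight = 1.
  m = 001 → c = 11001, weight = 3.
  m = 101 → c = 00100, weight = 1.
  m = 011 → c = 10100, weight = 2.
  m = 111 → c = 01001, weight = 2.
Tally weights:
  weight 0: 1 codewords.
  weight 1: 2 codewords.
  weight 2: 2 codewords.
  weight 3: 2 codewords.
  weight 4: 1 codewords.
Minimum distance d = smallest w > 0 with A_w > 0 = 1.
Sanity: Σ A_w = 8 = 2^3 = 8 ✓.


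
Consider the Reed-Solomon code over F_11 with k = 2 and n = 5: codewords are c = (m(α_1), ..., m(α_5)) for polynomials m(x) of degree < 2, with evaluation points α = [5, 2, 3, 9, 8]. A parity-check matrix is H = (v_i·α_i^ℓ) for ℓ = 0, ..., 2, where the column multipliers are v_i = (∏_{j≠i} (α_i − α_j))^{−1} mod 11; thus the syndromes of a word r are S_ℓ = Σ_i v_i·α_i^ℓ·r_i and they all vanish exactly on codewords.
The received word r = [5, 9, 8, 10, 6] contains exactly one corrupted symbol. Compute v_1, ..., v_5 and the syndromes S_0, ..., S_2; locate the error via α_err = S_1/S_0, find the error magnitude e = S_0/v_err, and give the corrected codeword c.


S = (1, 2, 4), error at position 2, error magnitude e = 5, c = [5, 4, 8, 10, 6].

Step 1: column multipliers v_i = (∏_{j≠i}(α_i − α_j))^{−1} mod 11.
  i = 1 (α = 5): (5−2)(5−3)(5−9)(5−8) = 3·2·(−4)·(−3) = 72 ≡ 6, so v_1 = 6^{−1} = 2 (mod 11).
  i = 2 (α = 2): (2−5)(2−3)(2−9)(2−8) = (−3)·(−1)·(−7)·(−6) = 126 ≡ 5, so v_2 = 5^{−1} = 9 (mod 11).
  i = 3 (α = 3): (3−5)(3−2)(3−9)(3−8) = (−2)·1·(−6)·(−5) = −60 ≡ 6, so v_3 = 6^{−1} = 2 (mod 11).
  i = 4 (α = 9): (9−5)(9−2)(9−3)(9−8) = 4·7·6·1 = 168 ≡ 3, so v_4 = 3^{−1} = 4 (mod 11).
  i = 5 (α = 8): (8−5)(8−2)(8−3)(8−9) = 3·6·5·(−1) = −90 ≡ 9, so v_5 = 9^{−1} = 5 (mod 11).
  v = [2, 9, 2, 4, 5].
Step 2: syndromes of r = [5, 9, 8, 10, 6] (all sums mod 11).
  S_0 = Σ v_i r_i = 2·5 + 9·9 + 2·8 + 4·10 + 5·6 = 177 ≡ 1.
  S_1 = Σ v_i α_i r_i = 2·5·5 + 9·2·9 + 2·3·8 + 4·9·10 + 5·8·6 = 860 ≡ 2.
  α_i^2 mod 11 = [3, 4, 9, 4, 9].
  S_2 = Σ v_i α_i^2 r_i = 2·3·5 + 9·4·9 + 2·9·8 + 4·4·10 + 5·9·6 = 928 ≡ 4.
  S = (1, 2, 4) ≠ 0, so r is not a codeword (an error is present).
Step 3: locate the error. For a single error e at position i, S_ℓ = v_i·e·α_i^ℓ, so α_err = S_1/S_0.
  S_0^{−1} = 1^{−1} = 1 (mod 11), so α_err = 2·1 = 2 ≡ 2 = α_2. Error position i = 2.
  Consistency check: S_2/S_1 = 4·6 = 24 ≡ 2 = α_err ✓ (single-error assumption holds).
Step 4: error magnitude e = S_0/v_2 = S_0·∏_{j≠2}(α_2 − α_j) = 1·5 = 5 ≡ 5 (mod 11).
Step 5: correct position 2: c_2 = r_2 − e = 9 − 5 ≡ 4 (mod 11). Hence c = [5, 4, 8, 10, 6].
  Check: interpolating c through the α_i gives m(x) = 7 + 4·x (degree < 2) with m(α_i) = c_i for every i, so c is indeed a codeword.


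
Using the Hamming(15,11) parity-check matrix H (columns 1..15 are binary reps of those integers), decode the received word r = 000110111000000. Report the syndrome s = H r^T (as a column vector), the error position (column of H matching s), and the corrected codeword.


s = (0, 1, 1, 1)^T, error position = 7, corrected codeword c = 000110011000000

Compute s = H r^T mod 2 one row at a time:
  s_1 = 1 + 1 + 0 + 0 + 0 + 0 + 0 + 0 = 2 ≡ 0 (mod 2).
  s_2 = 1 + 1 + 0 + 1 + 0 + 0 + 0 + 0 = 3 ≡ 1 (mod 2).
  s_3 = 0 + 0 + 0 + 1 + 0 + 0 + 0 + 0 = 1 ≡ 1 (mod 2).
  s_4 = 0 + 0 + 1 + 1 + 1 + 0 + 0 + 0 = 3 ≡ 1 (mod 2).
s = (0, 1, 1, 1)^T — this equals column 7 of H (binary 0111), so error is at position 7.
Correct: flip bit 7 of r = 000110111000000 to get c = 000110011000000.


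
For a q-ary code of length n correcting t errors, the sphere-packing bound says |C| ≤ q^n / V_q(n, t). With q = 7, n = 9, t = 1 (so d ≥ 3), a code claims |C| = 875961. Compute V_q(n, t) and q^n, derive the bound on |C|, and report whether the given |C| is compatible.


V_q(n, t) = 55, q^n = 40353607, Hamming bound = 733701, |C| = 875961 > bound (violated).

Step 1: Compute V_q(n, t) = Σ_{j=0}^1 C(n, j) (q−1)^j.
  j = 0: C(9,0)·(6)^0 = 1·1 = 1.
  j = 1: C(9,1)·(6)^1 = 9·6 = 54.
  V_q(n, t) = 1 + 54 = 55.
Step 2: q^n = 7^9 = 40353607.
Step 3: Hamming bound ⌊q^n / V_q(n,t)⌋ = ⌊40353607/55⌋ = 733701.
Step 4: Compare |C| = 875961 to 733701: violated.
The claimed |C| lies above the Hamming bound, so no 7-ary code of length 9 with d ≥ 3 can have 875961 codewords.


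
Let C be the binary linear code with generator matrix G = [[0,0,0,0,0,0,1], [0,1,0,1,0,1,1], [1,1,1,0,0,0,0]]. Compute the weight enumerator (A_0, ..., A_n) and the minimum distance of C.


Weight distribution: A_0 = 1, A_1 = 1, A_3 = 2, A_4 = 3, A_5 = 1. Minimum distance d = 1.

Enumerate all 2^3 = 8 messages m ∈ F_2^3.
For each, compute codeword c = mG in F_2^7, then tally its weight.
  m = 000 → c = 0000000, weight = 0.
  m = 100 → c = 0000001, weight = 1.
  m = 010 → c = 0101011, weight = 4.
  m = 110 → c = 0101010, weight = 3.
  m = 001 → c = 1110000, weight = 3.
  m = 101 → c = 1110001, weight = 4.
  m = 011 → c = 1011011, weight = 5.
  m = 111 → c = 1011010, weight = 4.
Tally weights:
  weight 0: 1 codewords.
  weight 1: 1 codewords.
  weight 3: 2 codewords.
  weight 4: 3 codewords.
  weight 5: 1 codewords.
Minimum distance d = smallest w > 0 with A_w > 0 = 1.
Sanity: Σ A_w = 8 = 2^3 = 8 ✓.


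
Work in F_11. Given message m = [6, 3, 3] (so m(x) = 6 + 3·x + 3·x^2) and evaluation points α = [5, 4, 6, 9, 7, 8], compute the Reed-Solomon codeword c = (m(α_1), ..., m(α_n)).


c = [8, 0, 0, 1, 9, 2]

Message polynomial: m(x) = 6 + 3·x + 3·x^2 (mod 11).
For each evaluation point α_i, compute m(α_i) mod 11:
  α_1 = 5: Horner steps 3 → 7 → 8, so m(5) = 8.
  α_2 = 4: Horner steps 3 → 4 → 0, so m(4) = 0.
  α_3 = 6: Horner steps 3 → 10 → 0, so m(6) = 0.
  α_4 = 9: Horner steps 3 → 8 → 1, so m(9) = 1.
  α_5 = 7: Horner steps 3 → 2 → 9, so m(7) = 9.
  α_6 = 8: Horner steps 3 → 5 → 2, so m(8) = 2.
Codeword c = [8, 0, 0, 1, 9, 2] ∈ F_11^6.


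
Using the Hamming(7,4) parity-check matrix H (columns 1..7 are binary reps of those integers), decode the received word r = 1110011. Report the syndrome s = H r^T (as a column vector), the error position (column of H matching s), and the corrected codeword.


s = (0, 0, 1)^T, error position = 1, corrected codeword c = 0110011

Compute s = H r^T mod 2 one row at a time:
  s_1 = 0 + 0 + 1 + 1 = 2 ≡ 0 (mod 2).
  s_2 = 1 + 1 + 1 + 1 = 4 ≡ 0 (mod 2).
  s_3 = 1 + 1 + 0 + 1 = 3 ≡ 1 (mod 2).
s = (0, 0, 1)^T — this equals column 1 of H (binary 001), so error is at position 1.
Correct: flip bit 1 of r = 1110011 to get c = 0110011.


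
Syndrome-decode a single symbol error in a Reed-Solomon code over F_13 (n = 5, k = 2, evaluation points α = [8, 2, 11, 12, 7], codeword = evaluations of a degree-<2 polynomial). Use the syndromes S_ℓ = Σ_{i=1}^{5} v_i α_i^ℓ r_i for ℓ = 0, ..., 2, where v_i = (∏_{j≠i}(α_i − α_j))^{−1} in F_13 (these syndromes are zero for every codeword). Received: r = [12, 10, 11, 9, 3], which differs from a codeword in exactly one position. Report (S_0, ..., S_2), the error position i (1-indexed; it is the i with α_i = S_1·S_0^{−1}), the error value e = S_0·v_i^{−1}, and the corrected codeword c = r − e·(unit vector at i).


S = (7, 12, 2), error at position 3, error magnitude e = 11, c = [12, 10, 0, 9, 3].

Step 1: column multipliers v_i = (∏_{j≠i}(α_i − α_j))^{−1} mod 13.
  i = 1 (α = 8): (8−2)(8−11)(8−12)(8−7) = 6·(−3)·(−4)·1 = 72 ≡ 7, so v_1 = 7^{−1} = 2 (mod 13).
  i = 2 (α = 2): (2−8)(2−11)(2−12)(2−7) = (−6)·(−9)·(−10)·(−5) = 2700 ≡ 9, so v_2 = 9^{−1} = 3 (mod 13).
  i = 3 (α = 11): (11−8)(11−2)(11−12)(11−7) = 3·9·(−1)·4 = −108 ≡ 9, so v_3 = 9^{−1} = 3 (mod 13).
  i = 4 (α = 12): (12−8)(12−2)(12−11)(12−7) = 4·10·1·5 = 200 ≡ 5, so v_4 = 5^{−1} = 8 (mod 13).
  i = 5 (α = 7): (7−8)(7−2)(7−11)(7−12) = (−1)·5·(−4)·(−5) = −100 ≡ 4, so v_5 = 4^{−1} = 10 (mod 13).
  v = [2, 3, 3, 8, 10].
Step 2: syndromes of r = [12, 10, 11, 9, 3] (all sums mod 13).
  S_0 = Σ v_i r_i = 2·12 + 3·10 + 3·11 + 8·9 + 10·3 = 189 ≡ 7.
  S_1 = Σ v_i α_i r_i = 2·8·12 + 3·2·10 + 3·11·11 + 8·12·9 + 10·7·3 = 1689 ≡ 12.
  α_i^2 mod 13 = [12, 4, 4, 1, 10].
  S_2 = Σ v_i α_i^2 r_i = 2·12·12 + 3·4·10 + 3·4·11 + 8·1·9 + 10·10·3 = 912 ≡ 2.
  S = (7, 12, 2) ≠ 0, so r is not a codeword (an error is present).
Step 3: locate the error. For a single error e at position i, S_ℓ = v_i·e·α_i^ℓ, so α_err = S_1/S_0.
  S_0^{−1} = 7^{−1} = 2 (mod 13), so α_err = 12·2 = 24 ≡ 11 = α_3. Error position i = 3.
  Consistency check: S_2/S_1 = 2·12 = 24 ≡ 11 = α_err ✓ (single-error assumption holds).
Step 4: error magnitude e = S_0/v_3 = S_0·∏_{j≠3}(α_3 − α_j) = 7·9 = 63 ≡ 11 (mod 13).
Step 5: correct position 3: c_3 = r_3 − e = 11 − 11 ≡ 0 (mod 13). Hence c = [12, 10, 0, 9, 3].
  Check: interpolating c through the α_i gives m(x) = 5 + 9·x (degree < 2) with m(α_i) = c_i for every i, so c is indeed a codeword.
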